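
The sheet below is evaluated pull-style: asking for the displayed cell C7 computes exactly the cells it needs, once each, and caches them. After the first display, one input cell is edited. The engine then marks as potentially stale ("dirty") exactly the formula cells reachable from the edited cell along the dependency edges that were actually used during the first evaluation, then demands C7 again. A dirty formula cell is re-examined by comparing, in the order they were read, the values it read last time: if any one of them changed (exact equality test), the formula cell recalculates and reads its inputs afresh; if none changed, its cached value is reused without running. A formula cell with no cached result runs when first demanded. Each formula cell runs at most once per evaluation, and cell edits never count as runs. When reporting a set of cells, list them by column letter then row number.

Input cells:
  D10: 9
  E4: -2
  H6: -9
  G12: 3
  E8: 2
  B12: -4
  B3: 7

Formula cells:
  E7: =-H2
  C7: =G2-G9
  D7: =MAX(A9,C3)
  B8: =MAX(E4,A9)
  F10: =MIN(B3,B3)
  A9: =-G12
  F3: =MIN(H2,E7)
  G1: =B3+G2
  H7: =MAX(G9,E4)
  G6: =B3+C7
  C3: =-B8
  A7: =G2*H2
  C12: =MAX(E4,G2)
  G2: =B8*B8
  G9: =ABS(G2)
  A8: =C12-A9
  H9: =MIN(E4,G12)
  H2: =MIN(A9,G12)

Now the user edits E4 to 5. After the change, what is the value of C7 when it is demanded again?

First demand of the output computes:
  A9 = -(3) = -3
  B8 = MAX(-2, -3) = -2
  G2 = -2 * -2 = 4
  G9 = ABS(4) = 4
  C7 = 4 - 4 = 0

After the edit, cleaning proceeds:
  B8: a read changed (E4 -2->5) — executes, giving 5.
  G2: a read changed (B8 -2->5; B8 -2->5) — executes, giving 25.
  G9: a read changed (G2 4->25) — executes, giving 25.
  C7: a read changed (G2 4->25; G9 4->25) — executes, giving 0 — identical to its old value.

Demanding C7 again yields 0.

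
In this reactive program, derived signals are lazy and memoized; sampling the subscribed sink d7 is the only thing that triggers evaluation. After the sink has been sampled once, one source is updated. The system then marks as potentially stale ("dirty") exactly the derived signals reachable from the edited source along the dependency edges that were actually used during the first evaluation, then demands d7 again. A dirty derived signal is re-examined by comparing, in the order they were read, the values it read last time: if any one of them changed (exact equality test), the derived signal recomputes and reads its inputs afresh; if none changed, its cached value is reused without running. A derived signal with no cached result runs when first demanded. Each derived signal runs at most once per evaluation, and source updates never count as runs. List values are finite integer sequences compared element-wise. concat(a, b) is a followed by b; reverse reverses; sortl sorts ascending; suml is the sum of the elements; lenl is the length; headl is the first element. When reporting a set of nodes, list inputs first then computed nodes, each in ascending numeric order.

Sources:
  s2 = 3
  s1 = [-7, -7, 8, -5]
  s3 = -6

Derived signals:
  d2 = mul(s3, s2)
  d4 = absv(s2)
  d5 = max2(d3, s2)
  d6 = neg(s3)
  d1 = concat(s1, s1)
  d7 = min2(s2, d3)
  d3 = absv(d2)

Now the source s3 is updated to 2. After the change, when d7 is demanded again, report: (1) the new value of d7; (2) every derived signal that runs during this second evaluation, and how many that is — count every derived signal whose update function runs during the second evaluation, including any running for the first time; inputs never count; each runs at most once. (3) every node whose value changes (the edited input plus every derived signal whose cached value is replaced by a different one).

Demanding d7 again yields 3.
3 derived signals run: d2, d3, d7.
The nodes whose values change: s3, d2, d3.

First demand of the output computes:
  d2 = mul(-6, 3) = -18
  d3 = absv(-18) = 18
  d7 = min2(3, 18) = 3

After the edit, cleaning proceeds:
  d2: a read changed (s3 -6->2) — executes, giving 6.
  d3: a read changed (d2 -18->6) — executes, giving 6.
  d7: a read changed (d3 18->6) — executes, giving 3 — identical to its old value.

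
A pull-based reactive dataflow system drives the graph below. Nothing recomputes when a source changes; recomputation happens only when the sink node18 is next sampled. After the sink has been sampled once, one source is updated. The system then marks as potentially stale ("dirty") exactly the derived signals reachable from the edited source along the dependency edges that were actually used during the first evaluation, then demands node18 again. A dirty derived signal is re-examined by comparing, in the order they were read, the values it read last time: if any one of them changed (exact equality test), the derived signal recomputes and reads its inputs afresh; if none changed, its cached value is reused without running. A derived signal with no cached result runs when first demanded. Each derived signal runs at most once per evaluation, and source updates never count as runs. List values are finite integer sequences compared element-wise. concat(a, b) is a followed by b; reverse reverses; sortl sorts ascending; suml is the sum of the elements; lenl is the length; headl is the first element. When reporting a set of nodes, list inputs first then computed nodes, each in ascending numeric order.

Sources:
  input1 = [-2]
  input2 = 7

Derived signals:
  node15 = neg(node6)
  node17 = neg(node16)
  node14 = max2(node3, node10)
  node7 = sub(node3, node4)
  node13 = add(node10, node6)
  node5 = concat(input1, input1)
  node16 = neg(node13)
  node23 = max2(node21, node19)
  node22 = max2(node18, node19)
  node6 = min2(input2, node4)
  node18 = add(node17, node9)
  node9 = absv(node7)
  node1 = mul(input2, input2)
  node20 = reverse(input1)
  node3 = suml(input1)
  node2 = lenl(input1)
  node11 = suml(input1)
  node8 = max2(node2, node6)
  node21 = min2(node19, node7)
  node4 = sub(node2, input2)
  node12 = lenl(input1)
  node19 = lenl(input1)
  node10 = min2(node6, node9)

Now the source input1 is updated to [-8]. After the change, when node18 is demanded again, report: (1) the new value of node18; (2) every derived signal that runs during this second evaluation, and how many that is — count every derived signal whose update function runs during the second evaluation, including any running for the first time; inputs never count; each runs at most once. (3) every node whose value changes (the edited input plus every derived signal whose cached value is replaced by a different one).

New value of node18: -10.
Derived signals that run: node2, node3, node7, node9, node10, node18 — 6 in total.
Values that change: input1, node3, node7, node9, node18.
Key observation: the cutoff stops propagation at node4 — its inputs' values are unchanged, so it reuses its cache.

First evaluation (everything demanded from the output):
  node2 = lenl([-2]) = 1
  node3 = suml([-2]) = -2
  node4 = sub(1, 7) = -6
  node6 = min2(7, -6) = -6
  node7 = sub(-2, -6) = 4
  node9 = absv(4) = 4
  node10 = min2(-6, 4) = -6
  node13 = add(-6, -6) = -12
  node16 = neg(-12) = 12
  node17 = neg(12) = -12
  node18 = add(-12, 4) = -8

Propagation after the edit:
  node2: runs — input1 [-2]->[-8]; result 1 (same value as before).
  node3: runs — input1 [-2]->[-8]; result -8.
  node4: checked — values it read are unchanged (node2 unchanged, input2 unchanged); reused cached -6 without running.
  node6: checked — values it read are unchanged (input2 unchanged, node4 unchanged); reused cached -6 without running.
  node7: runs — node3 -2->-8; result -2.
  node9: runs — node7 4->-2; result 2.
  node10: runs — node9 4->2; result -6 (same value as before).
  node13: checked — values it read are unchanged (node10 unchanged, node6 unchanged); reused cached -12 without running.
  node16: checked — values it read are unchanged (node13 unchanged); reused cached 12 without running.
  node17: checked — values it read are unchanged (node16 unchanged); reused cached -12 without running.
  node18: runs — node9 4->2; result -10.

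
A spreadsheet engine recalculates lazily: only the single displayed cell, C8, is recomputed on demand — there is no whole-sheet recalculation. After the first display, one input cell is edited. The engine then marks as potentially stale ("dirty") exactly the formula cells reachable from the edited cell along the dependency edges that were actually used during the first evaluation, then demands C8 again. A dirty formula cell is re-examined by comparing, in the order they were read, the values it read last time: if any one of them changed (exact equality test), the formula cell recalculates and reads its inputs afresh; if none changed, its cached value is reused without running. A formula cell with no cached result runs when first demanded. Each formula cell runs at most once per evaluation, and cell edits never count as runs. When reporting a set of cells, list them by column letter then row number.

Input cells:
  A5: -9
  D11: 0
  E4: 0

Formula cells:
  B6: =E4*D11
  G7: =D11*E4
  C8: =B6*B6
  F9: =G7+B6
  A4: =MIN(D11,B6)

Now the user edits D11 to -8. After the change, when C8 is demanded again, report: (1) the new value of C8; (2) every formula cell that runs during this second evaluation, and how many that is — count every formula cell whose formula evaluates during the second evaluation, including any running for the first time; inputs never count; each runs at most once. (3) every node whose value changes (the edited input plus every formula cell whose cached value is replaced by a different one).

First evaluation (everything demanded from the output):
  B6 = 0 * 0 = 0
  C8 = 0 * 0 = 0

Propagation after the edit:
  B6: runs — D11 0->-8; result 0 (same value as before).
  C8: checked — values it read are unchanged (B6 unchanged, B6 unchanged); reused cached 0 without running.

Key observation: the change is absorbed at B6 — it re-runs but produces the same value, and the output's value is unchanged.

New value of C8: 0.
Formula cells that run: B6 — 1 in total.
Values that change: D11.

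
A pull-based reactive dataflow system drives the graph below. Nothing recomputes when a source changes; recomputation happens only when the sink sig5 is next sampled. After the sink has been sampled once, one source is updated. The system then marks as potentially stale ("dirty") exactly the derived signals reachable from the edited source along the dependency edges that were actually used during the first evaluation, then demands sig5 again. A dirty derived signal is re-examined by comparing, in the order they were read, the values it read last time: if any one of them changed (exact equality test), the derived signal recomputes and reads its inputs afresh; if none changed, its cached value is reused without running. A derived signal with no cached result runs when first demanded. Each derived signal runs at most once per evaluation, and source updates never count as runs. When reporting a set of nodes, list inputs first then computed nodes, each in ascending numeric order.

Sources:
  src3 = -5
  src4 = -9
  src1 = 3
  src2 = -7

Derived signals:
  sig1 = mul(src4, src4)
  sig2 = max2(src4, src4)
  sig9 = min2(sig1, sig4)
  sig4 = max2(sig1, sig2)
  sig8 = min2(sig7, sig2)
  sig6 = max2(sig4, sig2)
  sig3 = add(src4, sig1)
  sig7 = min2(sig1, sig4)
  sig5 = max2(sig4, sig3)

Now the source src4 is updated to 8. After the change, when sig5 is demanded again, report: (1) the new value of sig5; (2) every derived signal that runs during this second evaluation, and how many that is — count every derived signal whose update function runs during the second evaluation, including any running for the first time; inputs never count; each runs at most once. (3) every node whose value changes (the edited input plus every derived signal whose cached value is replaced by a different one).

New value of sig5: 72.
Derived signals that run: sig1, sig2, sig3, sig4, sig5 — 5 in total.
Values that change: src4, sig1, sig2, sig4, sig5.

First evaluation (everything demanded from the output):
  sig1 = mul(-9, -9) = 81
  sig2 = max2(-9, -9) = -9
  sig3 = add(-9, 81) = 72
  sig4 = max2(81, -9) = 81
  sig5 = max2(81, 72) = 81

Propagation after the edit:
  sig1: runs — src4 -9->8; src4 -9->8; result 64.
  sig2: runs — src4 -9->8; src4 -9->8; result 8.
  sig3: runs — src4 -9->8; sig1 81->64; result 72 (same value as before).
  sig4: runs — sig1 81->64; sig2 -9->8; result 64.
  sig5: runs — sig4 81->64; result 72.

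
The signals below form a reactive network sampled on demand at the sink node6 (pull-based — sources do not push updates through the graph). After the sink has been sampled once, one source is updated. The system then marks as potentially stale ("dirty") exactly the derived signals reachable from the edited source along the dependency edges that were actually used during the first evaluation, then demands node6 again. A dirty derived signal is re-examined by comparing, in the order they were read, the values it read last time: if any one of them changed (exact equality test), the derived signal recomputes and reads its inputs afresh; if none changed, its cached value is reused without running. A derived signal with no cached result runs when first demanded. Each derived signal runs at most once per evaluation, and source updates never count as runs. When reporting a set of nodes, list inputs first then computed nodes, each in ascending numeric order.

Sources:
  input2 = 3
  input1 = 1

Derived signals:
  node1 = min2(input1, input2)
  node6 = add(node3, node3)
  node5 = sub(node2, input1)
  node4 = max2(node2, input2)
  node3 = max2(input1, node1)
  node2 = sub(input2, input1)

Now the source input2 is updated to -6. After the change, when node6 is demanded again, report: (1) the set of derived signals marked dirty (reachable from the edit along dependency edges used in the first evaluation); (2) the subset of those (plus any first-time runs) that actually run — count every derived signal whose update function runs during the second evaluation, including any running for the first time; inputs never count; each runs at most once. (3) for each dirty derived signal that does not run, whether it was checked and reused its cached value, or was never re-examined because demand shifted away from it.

Dirty set: node1, node3, node6.
Run set: node1, node3 (2 run).
Re-examined without running (cache reused): node6.
The important point: node3 recomputes to an identical value, and the output ends up unchanged.

Initial pass — values computed on the first demand:
  node1 = min2(1, 3) = 1
  node3 = max2(1, 1) = 1
  node6 = add(1, 1) = 2

Second demand — change propagation:
  node1: re-runs because input2 3->-6; new result -6.
  node3: re-runs because node1 1->-6; new result 1 (unchanged).
  node6: re-examined; everything it read last time is the same (node3 unchanged, node3 unchanged) — cache 2 kept, no run.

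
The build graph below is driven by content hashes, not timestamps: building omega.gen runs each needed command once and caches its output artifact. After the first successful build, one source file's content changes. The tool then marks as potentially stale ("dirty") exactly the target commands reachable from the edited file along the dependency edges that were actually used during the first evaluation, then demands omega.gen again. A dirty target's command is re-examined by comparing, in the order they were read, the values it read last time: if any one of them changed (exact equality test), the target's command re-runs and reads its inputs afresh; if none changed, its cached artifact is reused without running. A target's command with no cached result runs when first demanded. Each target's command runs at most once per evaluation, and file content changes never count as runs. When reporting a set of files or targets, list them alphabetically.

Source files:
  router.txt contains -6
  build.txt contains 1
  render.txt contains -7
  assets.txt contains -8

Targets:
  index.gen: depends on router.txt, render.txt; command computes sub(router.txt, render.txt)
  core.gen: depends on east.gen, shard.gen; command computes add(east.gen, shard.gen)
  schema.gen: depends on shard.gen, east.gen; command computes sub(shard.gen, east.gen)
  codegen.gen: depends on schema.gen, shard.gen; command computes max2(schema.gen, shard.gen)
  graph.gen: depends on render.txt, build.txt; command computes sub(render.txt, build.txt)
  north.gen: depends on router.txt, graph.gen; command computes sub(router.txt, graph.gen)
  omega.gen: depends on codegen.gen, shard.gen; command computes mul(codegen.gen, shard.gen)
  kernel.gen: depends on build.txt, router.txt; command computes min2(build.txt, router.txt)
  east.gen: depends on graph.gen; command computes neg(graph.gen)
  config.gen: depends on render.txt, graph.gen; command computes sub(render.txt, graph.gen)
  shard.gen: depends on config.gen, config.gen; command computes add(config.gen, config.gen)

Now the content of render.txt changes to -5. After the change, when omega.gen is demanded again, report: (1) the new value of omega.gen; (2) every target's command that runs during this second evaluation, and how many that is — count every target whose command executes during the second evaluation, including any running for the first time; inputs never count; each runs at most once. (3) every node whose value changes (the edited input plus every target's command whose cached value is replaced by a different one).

Initial pass — values computed on the first demand:
  graph.gen = sub(-7, 1) = -8
  config.gen = sub(-7, -8) = 1
  east.gen = neg(-8) = 8
  shard.gen = add(1, 1) = 2
  schema.gen = sub(2, 8) = -6
  codegen.gen = max2(-6, 2) = 2
  omega.gen = mul(2, 2) = 4

Second demand — change propagation:
  graph.gen: re-runs because render.txt -7->-5; new result -6.
  config.gen: re-runs because render.txt -7->-5; graph.gen -8->-6; new result 1 (unchanged).
  east.gen: re-runs because graph.gen -8->-6; new result 6.
  shard.gen: re-examined; everything it read last time is the same (config.gen unchanged, config.gen unchanged) — cache 2 kept, no run.
  schema.gen: re-runs because east.gen 8->6; new result -4.
  codegen.gen: re-runs because schema.gen -6->-4; new result 2 (unchanged).
  omega.gen: re-examined; everything it read last time is the same (codegen.gen unchanged, shard.gen unchanged) — cache 4 kept, no run.

The important point: at shard.gen every value read last time is unchanged, so the dirty flag clears without a run.

omega.gen now evaluates to 4.
Run set: codegen.gen, config.gen, east.gen, graph.gen, schema.gen (5 run).
Changed values: east.gen, graph.gen, render.txt, schema.gen.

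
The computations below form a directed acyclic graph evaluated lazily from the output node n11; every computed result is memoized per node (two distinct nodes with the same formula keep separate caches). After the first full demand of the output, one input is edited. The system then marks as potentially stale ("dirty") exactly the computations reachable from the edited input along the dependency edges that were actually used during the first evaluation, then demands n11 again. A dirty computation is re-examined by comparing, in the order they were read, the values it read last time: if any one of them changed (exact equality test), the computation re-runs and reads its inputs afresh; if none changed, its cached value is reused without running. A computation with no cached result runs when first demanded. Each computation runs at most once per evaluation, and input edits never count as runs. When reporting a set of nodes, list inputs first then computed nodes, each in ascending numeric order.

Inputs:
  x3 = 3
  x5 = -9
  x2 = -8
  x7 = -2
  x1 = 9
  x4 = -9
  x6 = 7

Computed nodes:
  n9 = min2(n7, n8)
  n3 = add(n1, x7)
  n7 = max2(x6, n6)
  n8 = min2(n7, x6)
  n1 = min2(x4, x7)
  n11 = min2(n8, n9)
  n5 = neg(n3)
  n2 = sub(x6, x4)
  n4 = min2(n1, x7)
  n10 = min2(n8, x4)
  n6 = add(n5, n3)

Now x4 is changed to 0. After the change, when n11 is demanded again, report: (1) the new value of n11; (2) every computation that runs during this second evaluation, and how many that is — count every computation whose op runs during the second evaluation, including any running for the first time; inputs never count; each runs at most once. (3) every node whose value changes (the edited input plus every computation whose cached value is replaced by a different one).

First demand of the output computes:
  n1 = min2(-9, -2) = -9
  n3 = add(-9, -2) = -11
  n5 = neg(-11) = 11
  n6 = add(11, -11) = 0
  n7 = max2(7, 0) = 7
  n8 = min2(7, 7) = 7
  n9 = min2(7, 7) = 7
  n11 = min2(7, 7) = 7

After the edit, cleaning proceeds:
  n1: a read changed (x4 -9->0) — executes, giving -2.
  n3: a read changed (n1 -9->-2) — executes, giving -4.
  n5: a read changed (n3 -11->-4) — executes, giving 4.
  n6: a read changed (n5 11->4; n3 -11->-4) — executes, giving 0 — identical to its old value.
  n7: dirty, but its reads are unchanged (x6 unchanged, n6 unchanged); cached 7 stands.
  n8: dirty, but its reads are unchanged (n7 unchanged, x6 unchanged); cached 7 stands.
  n9: dirty, but its reads are unchanged (n7 unchanged, n8 unchanged); cached 7 stands.
  n11: dirty, but its reads are unchanged (n8 unchanged, n9 unchanged); cached 7 stands.

Note the absorption at n6: it re-runs yet its value is the same, leaving the output's value untouched.

Demanding n11 again yields 7.
4 computations run: n1, n3, n5, n6.
The nodes whose values change: x4, n1, n3, n5.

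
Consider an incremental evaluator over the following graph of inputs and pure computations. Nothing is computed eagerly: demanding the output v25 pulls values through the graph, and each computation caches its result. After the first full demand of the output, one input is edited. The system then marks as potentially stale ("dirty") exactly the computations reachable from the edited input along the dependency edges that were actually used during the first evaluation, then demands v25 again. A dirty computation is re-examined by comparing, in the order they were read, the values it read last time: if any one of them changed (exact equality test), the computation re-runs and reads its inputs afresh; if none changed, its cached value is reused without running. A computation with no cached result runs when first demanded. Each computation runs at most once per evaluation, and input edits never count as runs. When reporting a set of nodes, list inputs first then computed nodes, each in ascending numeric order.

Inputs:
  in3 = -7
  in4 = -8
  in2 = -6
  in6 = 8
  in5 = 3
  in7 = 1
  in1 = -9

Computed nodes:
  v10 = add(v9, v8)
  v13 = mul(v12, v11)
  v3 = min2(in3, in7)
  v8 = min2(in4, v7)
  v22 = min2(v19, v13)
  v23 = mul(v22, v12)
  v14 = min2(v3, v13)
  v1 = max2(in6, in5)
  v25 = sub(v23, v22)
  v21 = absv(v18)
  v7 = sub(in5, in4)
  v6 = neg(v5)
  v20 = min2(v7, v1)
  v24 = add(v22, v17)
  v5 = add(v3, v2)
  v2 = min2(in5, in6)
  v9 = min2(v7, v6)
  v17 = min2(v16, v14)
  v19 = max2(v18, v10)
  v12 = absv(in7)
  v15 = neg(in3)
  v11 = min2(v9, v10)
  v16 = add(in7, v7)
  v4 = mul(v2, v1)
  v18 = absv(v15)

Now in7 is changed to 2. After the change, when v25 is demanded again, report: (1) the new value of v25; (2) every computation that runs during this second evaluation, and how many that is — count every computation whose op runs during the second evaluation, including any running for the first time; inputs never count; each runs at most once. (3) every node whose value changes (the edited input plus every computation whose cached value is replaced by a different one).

v25 now evaluates to -8.
Run set: v3, v12, v13, v22, v23, v25 (6 run).
Changed values: in7, v12, v13, v22, v23, v25.
The important point: at v5 every value read last time is unchanged, so the dirty flag clears without a run.

Initial pass — values computed on the first demand:
  v2 = min2(3, 8) = 3
  v3 = min2(-7, 1) = -7
  v5 = add(-7, 3) = -4
  v6 = neg(-4) = 4
  v7 = sub(3, -8) = 11
  v8 = min2(-8, 11) = -8
  v9 = min2(11, 4) = 4
  v10 = add(4, -8) = -4
  v11 = min2(4, -4) = -4
  v12 = absv(1) = 1
  v13 = mul(1, -4) = -4
  v15 = neg(-7) = 7
  v18 = absv(7) = 7
  v19 = max2(7, -4) = 7
  v22 = min2(7, -4) = -4
  v23 = mul(-4, 1) = -4
  v25 = sub(-4, -4) = 0

Second demand — change propagation:
  v3: re-runs because in7 1->2; new result -7 (unchanged).
  v5: re-examined; everything it read last time is the same (v3 unchanged, v2 unchanged) — cache -4 kept, no run.
  v6: re-examined; everything it read last time is the same (v5 unchanged) — cache 4 kept, no run.
  v9: re-examined; everything it read last time is the same (v7 unchanged, v6 unchanged) — cache 4 kept, no run.
  v10: re-examined; everything it read last time is the same (v9 unchanged, v8 unchanged) — cache -4 kept, no run.
  v11: re-examined; everything it read last time is the same (v9 unchanged, v10 unchanged) — cache -4 kept, no run.
  v12: re-runs because in7 1->2; new result 2.
  v13: re-runs because v12 1->2; new result -8.
  v19: re-examined; everything it read last time is the same (v18 unchanged, v10 unchanged) — cache 7 kept, no run.
  v22: re-runs because v13 -4->-8; new result -8.
  v23: re-runs because v22 -4->-8; v12 1->2; new result -16.
  v25: re-runs because v23 -4->-16; v22 -4->-8; new result -8.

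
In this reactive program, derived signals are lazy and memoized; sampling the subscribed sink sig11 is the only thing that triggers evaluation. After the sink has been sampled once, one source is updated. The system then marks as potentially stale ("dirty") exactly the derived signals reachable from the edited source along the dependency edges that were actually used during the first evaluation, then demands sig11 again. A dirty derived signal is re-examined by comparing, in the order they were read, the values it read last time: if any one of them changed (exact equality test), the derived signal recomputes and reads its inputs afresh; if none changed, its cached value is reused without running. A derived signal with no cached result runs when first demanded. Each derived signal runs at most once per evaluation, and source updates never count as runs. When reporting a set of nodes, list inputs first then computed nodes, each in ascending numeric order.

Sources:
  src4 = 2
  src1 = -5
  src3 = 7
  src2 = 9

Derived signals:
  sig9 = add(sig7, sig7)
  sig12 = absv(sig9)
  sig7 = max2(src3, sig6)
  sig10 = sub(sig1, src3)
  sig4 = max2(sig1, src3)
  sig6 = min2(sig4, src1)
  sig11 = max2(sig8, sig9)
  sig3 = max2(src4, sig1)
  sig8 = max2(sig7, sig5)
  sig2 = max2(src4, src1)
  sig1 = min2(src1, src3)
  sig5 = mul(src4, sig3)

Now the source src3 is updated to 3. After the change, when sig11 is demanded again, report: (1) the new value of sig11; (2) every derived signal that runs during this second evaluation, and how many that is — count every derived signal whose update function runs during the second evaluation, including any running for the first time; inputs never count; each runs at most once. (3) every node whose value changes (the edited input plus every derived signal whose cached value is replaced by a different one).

Demanding sig11 again yields 6.
7 derived signals run: sig1, sig4, sig6, sig7, sig8, sig9, sig11.
The nodes whose values change: src3, sig4, sig7, sig8, sig9, sig11.
Note where the cutoff bites: sig3 is checked, finds nothing changed, and keeps its cache.

First demand of the output computes:
  sig1 = min2(-5, 7) = -5
  sig3 = max2(2, -5) = 2
  sig4 = max2(-5, 7) = 7
  sig5 = mul(2, 2) = 4
  sig6 = min2(7, -5) = -5
  sig7 = max2(7, -5) = 7
  sig8 = max2(7, 4) = 7
  sig9 = add(7, 7) = 14
  sig11 = max2(7, 14) = 14

After the edit, cleaning proceeds:
  sig1: a read changed (src3 7->3) — executes, giving -5 — identical to its old value.
  sig3: dirty, but its reads are unchanged (src4 unchanged, sig1 unchanged); cached 2 stands.
  sig4: a read changed (src3 7->3) — executes, giving 3.
  sig5: dirty, but its reads are unchanged (src4 unchanged, sig3 unchanged); cached 4 stands.
  sig6: a read changed (sig4 7->3) — executes, giving -5 — identical to its old value.
  sig7: a read changed (src3 7->3) — executes, giving 3.
  sig8: a read changed (sig7 7->3) — executes, giving 4.
  sig9: a read changed (sig7 7->3; sig7 7->3) — executes, giving 6.
  sig11: a read changed (sig8 7->4; sig9 14->6) — executes, giving 6.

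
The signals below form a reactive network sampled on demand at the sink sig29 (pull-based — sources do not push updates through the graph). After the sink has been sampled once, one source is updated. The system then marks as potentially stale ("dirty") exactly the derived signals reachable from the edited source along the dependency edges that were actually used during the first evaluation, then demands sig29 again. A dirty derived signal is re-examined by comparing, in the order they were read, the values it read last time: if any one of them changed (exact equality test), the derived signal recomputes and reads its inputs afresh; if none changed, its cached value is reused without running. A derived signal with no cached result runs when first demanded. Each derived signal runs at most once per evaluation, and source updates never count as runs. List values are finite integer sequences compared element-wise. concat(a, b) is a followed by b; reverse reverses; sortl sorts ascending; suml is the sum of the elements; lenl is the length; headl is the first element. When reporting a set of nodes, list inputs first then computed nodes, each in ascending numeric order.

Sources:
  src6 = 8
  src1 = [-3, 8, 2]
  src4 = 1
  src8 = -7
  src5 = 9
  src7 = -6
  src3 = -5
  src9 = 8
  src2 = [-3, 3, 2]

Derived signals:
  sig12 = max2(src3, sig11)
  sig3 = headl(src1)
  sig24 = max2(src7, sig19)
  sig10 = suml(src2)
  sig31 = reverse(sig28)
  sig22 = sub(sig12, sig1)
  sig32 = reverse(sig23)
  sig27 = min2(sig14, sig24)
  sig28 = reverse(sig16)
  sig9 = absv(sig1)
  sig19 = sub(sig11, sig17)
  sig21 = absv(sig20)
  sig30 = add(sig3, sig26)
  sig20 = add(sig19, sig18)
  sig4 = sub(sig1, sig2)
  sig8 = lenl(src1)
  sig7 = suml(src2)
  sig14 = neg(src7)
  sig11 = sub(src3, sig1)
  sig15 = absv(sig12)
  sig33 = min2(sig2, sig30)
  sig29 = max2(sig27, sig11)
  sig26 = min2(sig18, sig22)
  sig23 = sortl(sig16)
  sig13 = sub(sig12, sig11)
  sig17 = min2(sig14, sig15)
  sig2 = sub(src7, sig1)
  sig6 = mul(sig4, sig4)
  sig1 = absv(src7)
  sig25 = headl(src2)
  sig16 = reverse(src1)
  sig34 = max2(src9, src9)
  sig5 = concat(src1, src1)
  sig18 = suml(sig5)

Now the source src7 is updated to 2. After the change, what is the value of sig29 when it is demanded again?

Initial pass — values computed on the first demand:
  sig1 = absv(-6) = 6
  sig11 = sub(-5, 6) = -11
  sig12 = max2(-5, -11) = -5
  sig14 = neg(-6) = 6
  sig15 = absv(-5) = 5
  sig17 = min2(6, 5) = 5
  sig19 = sub(-11, 5) = -16
  sig24 = max2(-6, -16) = -6
  sig27 = min2(6, -6) = -6
  sig29 = max2(-6, -11) = -6

Second demand — change propagation:
  sig1: re-runs because src7 -6->2; new result 2.
  sig11: re-runs because sig1 6->2; new result -7.
  sig12: re-runs because sig11 -11->-7; new result -5 (unchanged).
  sig14: re-runs because src7 -6->2; new result -2.
  sig15: re-examined; everything it read last time is the same (sig12 unchanged) — cache 5 kept, no run.
  sig17: re-runs because sig14 6->-2; new result -2.
  sig19: re-runs because sig11 -11->-7; sig17 5->-2; new result -5.
  sig24: re-runs because src7 -6->2; sig19 -16->-5; new result 2.
  sig27: re-runs because sig14 6->-2; sig24 -6->2; new result -2.
  sig29: re-runs because sig27 -6->-2; sig11 -11->-7; new result -2.

The important point: at sig15 every value read last time is unchanged, so the dirty flag clears without a run.

sig29 now evaluates to -2.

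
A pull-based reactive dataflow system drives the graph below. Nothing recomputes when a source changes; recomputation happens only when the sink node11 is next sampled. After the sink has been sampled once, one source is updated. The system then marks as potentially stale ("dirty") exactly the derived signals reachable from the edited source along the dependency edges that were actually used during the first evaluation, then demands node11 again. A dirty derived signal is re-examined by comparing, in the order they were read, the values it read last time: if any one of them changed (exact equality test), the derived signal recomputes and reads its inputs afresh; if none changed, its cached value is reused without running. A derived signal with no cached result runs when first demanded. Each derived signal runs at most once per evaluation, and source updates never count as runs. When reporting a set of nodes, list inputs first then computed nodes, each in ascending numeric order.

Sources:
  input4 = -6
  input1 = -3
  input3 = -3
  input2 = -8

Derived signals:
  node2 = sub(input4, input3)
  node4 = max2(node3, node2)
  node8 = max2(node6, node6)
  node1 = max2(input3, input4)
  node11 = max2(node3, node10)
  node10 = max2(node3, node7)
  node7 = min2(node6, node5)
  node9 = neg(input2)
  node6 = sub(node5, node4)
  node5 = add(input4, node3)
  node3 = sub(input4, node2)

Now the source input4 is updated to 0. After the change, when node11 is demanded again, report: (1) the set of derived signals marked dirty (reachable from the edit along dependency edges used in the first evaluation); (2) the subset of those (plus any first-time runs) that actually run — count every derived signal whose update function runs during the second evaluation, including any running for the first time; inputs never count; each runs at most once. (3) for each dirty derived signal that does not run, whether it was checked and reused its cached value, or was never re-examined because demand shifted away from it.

First evaluation (everything demanded from the output):
  node2 = sub(-6, -3) = -3
  node3 = sub(-6, -3) = -3
  node4 = max2(-3, -3) = -3
  node5 = add(-6, -3) = -9
  node6 = sub(-9, -3) = -6
  node7 = min2(-6, -9) = -9
  node10 = max2(-3, -9) = -3
  node11 = max2(-3, -3) = -3

Propagation after the edit:
  node2: runs — input4 -6->0; result 3.
  node3: runs — input4 -6->0; node2 -3->3; result -3 (same value as before).
  node4: runs — node2 -3->3; result 3.
  node5: runs — input4 -6->0; result -3.
  node6: runs — node5 -9->-3; node4 -3->3; result -6 (same value as before).
  node7: runs — node5 -9->-3; result -6.
  node10: runs — node7 -9->-6; result -3 (same value as before).
  node11: checked — values it read are unchanged (node3 unchanged, node10 unchanged); reused cached -3 without running.

Key observation: the cutoff stops propagation at node11 — its inputs' values are unchanged, so it reuses its cache.

Marked dirty: node2, node3, node4, node5, node6, node7, node10, node11.
Derived signals that run: node2, node3, node4, node5, node6, node7, node10 — 7 in total.
Checked but reused from cache: node11.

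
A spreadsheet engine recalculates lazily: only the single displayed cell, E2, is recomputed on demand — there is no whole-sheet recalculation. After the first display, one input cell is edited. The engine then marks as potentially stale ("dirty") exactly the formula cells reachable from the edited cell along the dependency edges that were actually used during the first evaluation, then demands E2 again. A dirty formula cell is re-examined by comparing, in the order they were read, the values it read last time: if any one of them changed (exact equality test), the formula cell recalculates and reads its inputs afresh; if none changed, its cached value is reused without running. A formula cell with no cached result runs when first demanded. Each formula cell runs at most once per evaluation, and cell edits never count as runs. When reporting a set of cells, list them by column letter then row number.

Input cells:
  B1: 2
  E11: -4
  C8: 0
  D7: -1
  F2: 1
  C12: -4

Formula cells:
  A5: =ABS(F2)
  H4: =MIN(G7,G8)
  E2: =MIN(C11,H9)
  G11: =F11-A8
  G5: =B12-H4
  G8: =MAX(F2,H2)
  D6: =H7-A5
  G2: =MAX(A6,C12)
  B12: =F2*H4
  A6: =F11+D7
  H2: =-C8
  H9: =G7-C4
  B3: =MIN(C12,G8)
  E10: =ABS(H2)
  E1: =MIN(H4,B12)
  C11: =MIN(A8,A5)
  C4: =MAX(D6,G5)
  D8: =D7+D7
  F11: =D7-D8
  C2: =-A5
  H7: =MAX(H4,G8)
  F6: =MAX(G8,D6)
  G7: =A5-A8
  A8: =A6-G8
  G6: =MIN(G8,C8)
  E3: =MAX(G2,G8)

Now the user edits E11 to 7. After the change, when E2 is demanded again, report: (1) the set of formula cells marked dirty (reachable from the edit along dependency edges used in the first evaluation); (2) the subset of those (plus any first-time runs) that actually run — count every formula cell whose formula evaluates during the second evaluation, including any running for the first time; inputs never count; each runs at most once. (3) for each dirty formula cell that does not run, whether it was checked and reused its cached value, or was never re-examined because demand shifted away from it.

First evaluation (everything demanded from the output):
  A5 = ABS(1) = 1
  D8 = -1 + -1 = -2
  F11 = -1 - -2 = 1
  A6 = 1 + -1 = 0
  H2 = -(0) = 0
  G8 = MAX(1, 0) = 1
  A8 = 0 - 1 = -1
  C11 = MIN(-1, 1) = -1
  G7 = 1 - -1 = 2
  H4 = MIN(2, 1) = 1
  B12 = 1 * 1 = 1
  G5 = 1 - 1 = 0
  H7 = MAX(1, 1) = 1
  D6 = 1 - 1 = 0
  C4 = MAX(0, 0) = 0
  H9 = 2 - 0 = 2
  E2 = MIN(-1, 2) = -1

Propagation after the edit:
  E11 feeds no computation that the output demands — nothing is marked dirty and nothing runs.

Key observation: E11 is never demanded by the output, so the edit triggers no recomputation at all.

Marked dirty: none.
Formula cells that run: none — 0 in total.
Every dirty formula cell ran.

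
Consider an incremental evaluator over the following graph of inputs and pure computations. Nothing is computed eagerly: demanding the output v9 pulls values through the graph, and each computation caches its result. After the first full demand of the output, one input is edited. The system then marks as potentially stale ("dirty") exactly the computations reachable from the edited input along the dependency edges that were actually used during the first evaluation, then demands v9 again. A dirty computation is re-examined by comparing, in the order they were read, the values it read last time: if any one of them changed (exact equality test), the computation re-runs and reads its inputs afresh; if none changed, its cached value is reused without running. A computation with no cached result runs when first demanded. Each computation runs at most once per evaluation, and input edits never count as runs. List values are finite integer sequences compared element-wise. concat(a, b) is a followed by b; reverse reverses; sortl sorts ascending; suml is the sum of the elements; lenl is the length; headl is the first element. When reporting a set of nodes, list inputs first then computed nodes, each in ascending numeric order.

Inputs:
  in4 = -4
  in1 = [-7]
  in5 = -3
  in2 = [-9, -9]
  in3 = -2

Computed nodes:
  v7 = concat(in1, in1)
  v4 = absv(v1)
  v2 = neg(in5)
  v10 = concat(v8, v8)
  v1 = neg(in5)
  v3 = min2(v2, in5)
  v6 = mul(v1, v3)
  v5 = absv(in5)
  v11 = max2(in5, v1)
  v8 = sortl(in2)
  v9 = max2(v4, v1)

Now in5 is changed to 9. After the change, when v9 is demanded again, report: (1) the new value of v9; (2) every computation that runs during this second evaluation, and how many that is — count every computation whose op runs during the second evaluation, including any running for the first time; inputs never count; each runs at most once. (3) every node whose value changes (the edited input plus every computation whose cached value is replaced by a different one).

v9 now evaluates to 9.
Run set: v1, v4, v9 (3 run).
Changed values: in5, v1, v4, v9.

Initial pass — values computed on the first demand:
  v1 = neg(-3) = 3
  v4 = absv(3) = 3
  v9 = max2(3, 3) = 3

Second demand — change propagation:
  v1: re-runs because in5 -3->9; new result -9.
  v4: re-runs because v1 3->-9; new result 9.
  v9: re-runs because v4 3->9; v1 3->-9; new result 9.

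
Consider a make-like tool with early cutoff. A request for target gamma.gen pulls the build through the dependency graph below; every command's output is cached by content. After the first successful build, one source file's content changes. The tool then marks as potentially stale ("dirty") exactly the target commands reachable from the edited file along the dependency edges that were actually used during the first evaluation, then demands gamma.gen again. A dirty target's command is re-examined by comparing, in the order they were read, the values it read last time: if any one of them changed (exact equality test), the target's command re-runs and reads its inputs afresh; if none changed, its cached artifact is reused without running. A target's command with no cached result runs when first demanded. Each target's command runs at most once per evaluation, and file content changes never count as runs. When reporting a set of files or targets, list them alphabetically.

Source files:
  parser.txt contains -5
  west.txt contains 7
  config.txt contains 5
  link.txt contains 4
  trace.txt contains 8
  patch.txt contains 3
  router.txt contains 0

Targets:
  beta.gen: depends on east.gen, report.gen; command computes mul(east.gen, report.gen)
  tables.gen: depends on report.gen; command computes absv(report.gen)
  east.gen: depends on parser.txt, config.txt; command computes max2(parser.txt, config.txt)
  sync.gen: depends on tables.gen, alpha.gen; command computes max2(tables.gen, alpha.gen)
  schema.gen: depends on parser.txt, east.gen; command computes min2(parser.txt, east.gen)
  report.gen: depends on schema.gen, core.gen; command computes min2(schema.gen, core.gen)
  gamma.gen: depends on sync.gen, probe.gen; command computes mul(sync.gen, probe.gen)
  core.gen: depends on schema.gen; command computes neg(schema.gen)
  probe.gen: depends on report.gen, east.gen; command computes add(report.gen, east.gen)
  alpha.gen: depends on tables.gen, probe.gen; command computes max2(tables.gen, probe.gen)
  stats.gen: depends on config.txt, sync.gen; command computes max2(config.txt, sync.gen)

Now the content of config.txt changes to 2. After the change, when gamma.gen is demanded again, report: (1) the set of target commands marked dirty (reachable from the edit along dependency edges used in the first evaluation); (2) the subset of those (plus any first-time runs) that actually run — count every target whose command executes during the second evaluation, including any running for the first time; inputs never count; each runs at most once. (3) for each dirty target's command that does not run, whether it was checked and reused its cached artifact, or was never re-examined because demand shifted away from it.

First demand of the output computes:
  east.gen = max2(-5, 5) = 5
  schema.gen = min2(-5, 5) = -5
  core.gen = neg(-5) = 5
  report.gen = min2(-5, 5) = -5
  probe.gen = add(-5, 5) = 0
  tables.gen = absv(-5) = 5
  alpha.gen = max2(5, 0) = 5
  sync.gen = max2(5, 5) = 5
  gamma.gen = mul(5, 0) = 0

After the edit, cleaning proceeds:
  east.gen: a read changed (config.txt 5->2) — executes, giving 2.
  schema.gen: a read changed (east.gen 5->2) — executes, giving -5 — identical to its old value.
  core.gen: dirty, but its reads are unchanged (schema.gen unchanged); cached 5 stands.
  report.gen: dirty, but its reads are unchanged (schema.gen unchanged, core.gen unchanged); cached -5 stands.
  probe.gen: a read changed (east.gen 5->2) — executes, giving -3.
  tables.gen: dirty, but its reads are unchanged (report.gen unchanged); cached 5 stands.
  alpha.gen: a read changed (probe.gen 0->-3) — executes, giving 5 — identical to its old value.
  sync.gen: dirty, but its reads are unchanged (tables.gen unchanged, alpha.gen unchanged); cached 5 stands.
  gamma.gen: a read changed (probe.gen 0->-3) — executes, giving -15.

Note where the cutoff bites: core.gen is checked, finds nothing changed, and keeps its cache.

The edit dirties: alpha.gen, core.gen, east.gen, gamma.gen, probe.gen, report.gen, schema.gen, sync.gen, tables.gen.
5 target commands run: alpha.gen, east.gen, gamma.gen, probe.gen, schema.gen.
Cache hits after checking: core.gen, report.gen, sync.gen, tables.gen.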